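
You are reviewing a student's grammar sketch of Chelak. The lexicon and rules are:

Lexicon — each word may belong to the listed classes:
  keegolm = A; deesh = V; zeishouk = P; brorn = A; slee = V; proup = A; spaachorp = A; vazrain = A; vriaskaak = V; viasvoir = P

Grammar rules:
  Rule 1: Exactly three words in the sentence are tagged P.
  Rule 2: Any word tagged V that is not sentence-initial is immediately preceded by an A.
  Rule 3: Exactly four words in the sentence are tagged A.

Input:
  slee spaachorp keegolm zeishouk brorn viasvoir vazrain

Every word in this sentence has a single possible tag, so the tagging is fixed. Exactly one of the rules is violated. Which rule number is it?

1

Fixed tagging: V A A P A P A.
Applying the rules: R1 violated, R2 holds, R3 holds.
Only rule 1 fails.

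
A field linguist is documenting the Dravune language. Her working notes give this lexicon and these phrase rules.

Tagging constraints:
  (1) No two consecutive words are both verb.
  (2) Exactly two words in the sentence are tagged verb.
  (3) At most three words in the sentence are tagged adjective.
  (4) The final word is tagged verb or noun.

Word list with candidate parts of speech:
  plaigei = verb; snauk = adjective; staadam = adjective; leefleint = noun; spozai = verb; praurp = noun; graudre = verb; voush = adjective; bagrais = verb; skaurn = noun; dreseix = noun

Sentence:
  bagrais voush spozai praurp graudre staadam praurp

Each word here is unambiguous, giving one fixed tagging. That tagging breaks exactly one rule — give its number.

Fixed tagging: verb adjective verb noun verb adjective noun.
Applying the rules: R1 ok, R2 fails, R3 ok, R4 ok.
Only rule 2 fails.

2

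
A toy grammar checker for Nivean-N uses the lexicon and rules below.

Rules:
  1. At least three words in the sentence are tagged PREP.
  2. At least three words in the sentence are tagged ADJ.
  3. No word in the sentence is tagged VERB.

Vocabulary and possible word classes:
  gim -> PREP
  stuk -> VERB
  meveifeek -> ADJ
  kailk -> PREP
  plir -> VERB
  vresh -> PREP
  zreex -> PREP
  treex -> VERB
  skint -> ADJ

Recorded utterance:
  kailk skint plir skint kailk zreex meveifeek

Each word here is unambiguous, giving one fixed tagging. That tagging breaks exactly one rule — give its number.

Fixed tagging: PREP ADJ VERB ADJ PREP PREP ADJ.
Applying the rules: R1 holds, R2 holds, R3 violated.
Only rule 3 fails.

3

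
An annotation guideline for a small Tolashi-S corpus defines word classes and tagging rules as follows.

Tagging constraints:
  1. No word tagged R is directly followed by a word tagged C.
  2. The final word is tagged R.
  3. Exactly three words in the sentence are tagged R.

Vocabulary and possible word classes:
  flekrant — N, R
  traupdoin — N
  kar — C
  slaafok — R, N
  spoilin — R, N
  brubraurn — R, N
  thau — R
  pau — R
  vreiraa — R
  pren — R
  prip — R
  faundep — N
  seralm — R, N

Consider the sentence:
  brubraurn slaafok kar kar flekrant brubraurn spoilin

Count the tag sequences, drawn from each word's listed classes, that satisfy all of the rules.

Candidates per position — 1:brubraurn {R,N}; 2:slaafok {R,N}; 3:kar {C}; 4:kar {C}; 5:flekrant {N,R}; 6:brubraurn {R,N}; 7:spoilin {R,N}.
There are 32 candidate sequences in total.
The sequences that satisfy every rule: R N C C N R R; R N C C R N R; N N C C R R R.
Count = 3.

3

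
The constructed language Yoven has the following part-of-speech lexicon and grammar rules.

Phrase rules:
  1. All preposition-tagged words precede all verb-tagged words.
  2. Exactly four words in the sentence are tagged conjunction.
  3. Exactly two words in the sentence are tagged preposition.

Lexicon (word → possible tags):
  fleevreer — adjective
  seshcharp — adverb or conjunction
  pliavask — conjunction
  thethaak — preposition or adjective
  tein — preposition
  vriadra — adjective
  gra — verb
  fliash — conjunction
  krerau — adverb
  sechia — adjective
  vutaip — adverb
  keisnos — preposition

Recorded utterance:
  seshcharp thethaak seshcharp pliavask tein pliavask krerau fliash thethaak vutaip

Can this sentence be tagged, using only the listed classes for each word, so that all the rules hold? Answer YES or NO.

Candidates per position — 1:seshcharp {adverb,conjunction}; 2:thethaak {preposition,adjective}; 3:seshcharp {adverb,conjunction}; 4:pliavask {conjunction}; 5:tein {preposition}; 6:pliavask {conjunction}; 7:krerau {adverb}; 8:fliash {conjunction}; 9:thethaak {preposition,adjective}; 10:vutaip {adverb}.
One satisfying assignment: adverb adjective conjunction conjunction preposition conjunction adverb conjunction preposition adverb.
Verifying each rule — rule 1 satisfied; rule 2 satisfied; rule 3 satisfied.

YES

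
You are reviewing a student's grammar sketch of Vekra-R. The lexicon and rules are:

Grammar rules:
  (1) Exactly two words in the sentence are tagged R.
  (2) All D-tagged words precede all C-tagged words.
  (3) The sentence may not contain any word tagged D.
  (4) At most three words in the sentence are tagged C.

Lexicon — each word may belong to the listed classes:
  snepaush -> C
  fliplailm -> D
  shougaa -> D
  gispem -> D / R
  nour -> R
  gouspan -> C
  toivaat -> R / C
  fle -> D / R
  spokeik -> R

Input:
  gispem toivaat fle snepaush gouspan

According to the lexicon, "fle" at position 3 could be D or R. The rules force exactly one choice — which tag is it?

Candidates per position — 1:gispem {D,R}; 2:toivaat {R,C}; 3:fle {D,R}; 4:snepaush {C}; 5:gouspan {C}.
Position 1: D is ruled out by rule 3; that leaves R.
Position 3: D is ruled out by rule 3; that leaves R.
Position 2: R is ruled out by rule 1; that leaves C.
The only consistent sequence is: R C R C C.
Rule-by-rule: rule 1 ✓; rule 2 ✓; rule 3 ✓; rule 4 ✓.

R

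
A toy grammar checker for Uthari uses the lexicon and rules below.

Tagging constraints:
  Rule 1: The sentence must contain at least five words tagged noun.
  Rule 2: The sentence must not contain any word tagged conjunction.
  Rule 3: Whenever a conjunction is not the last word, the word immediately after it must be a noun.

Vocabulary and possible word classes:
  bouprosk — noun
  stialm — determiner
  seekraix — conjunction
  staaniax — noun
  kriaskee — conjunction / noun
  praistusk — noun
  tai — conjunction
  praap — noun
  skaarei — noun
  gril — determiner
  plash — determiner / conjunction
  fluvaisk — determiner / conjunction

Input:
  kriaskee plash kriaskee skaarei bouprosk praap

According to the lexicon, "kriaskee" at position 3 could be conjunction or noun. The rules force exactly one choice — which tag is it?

noun

Candidates per position — 1:kriaskee {conjunction,noun}; 2:plash {determiner,conjunction}; 3:kriaskee {conjunction,noun}; 4:skaarei {noun}; 5:bouprosk {noun}; 6:praap {noun}.
Position 1: tagging it conjunction would leave rule 1 unsatisfiable, so it must be noun.
Position 2: tagging it conjunction would leave rule 2 unsatisfiable, so it must be determiner.
Position 3: tagging it conjunction would leave rule 1 unsatisfiable, so it must be noun.
The unique satisfying tagging is: noun determiner noun noun noun noun.
Verifying each rule — rule 1 ok; rule 2 ok; rule 3 ok.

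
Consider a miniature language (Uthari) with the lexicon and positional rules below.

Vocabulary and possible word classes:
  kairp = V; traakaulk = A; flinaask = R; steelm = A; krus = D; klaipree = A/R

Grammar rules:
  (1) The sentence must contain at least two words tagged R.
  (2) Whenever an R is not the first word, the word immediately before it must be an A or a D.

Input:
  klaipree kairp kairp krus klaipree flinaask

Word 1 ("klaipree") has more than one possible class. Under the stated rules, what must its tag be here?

R

Candidates per position — 1:klaipree {A,R}; 2:kairp {V}; 3:kairp {V}; 4:krus {D}; 5:klaipree {A,R}; 6:flinaask {R}.
If word 5 were R, no tagging could satisfy rule 2; so word 5 is A.
If word 1 were A, no tagging could satisfy rule 1; so word 1 is R.
The only consistent sequence is: R V V D A R.
Verifying each rule — rule 1 ✓; rule 2 ✓.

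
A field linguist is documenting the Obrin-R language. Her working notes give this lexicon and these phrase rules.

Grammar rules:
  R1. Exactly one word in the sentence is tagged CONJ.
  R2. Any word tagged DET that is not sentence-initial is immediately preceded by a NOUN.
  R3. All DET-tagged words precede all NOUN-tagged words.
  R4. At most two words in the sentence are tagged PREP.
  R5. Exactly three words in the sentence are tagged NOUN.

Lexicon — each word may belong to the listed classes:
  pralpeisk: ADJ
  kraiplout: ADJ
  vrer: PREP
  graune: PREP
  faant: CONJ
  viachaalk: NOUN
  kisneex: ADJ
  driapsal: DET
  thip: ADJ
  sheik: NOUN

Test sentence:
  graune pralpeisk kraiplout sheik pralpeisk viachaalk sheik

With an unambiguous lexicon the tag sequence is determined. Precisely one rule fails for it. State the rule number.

1

Fixed tagging: PREP ADJ ADJ NOUN ADJ NOUN NOUN.
Applying the rules: R1 ✗, R2 ✓, R3 ✓, R4 ✓, R5 ✓.
Only rule 1 fails.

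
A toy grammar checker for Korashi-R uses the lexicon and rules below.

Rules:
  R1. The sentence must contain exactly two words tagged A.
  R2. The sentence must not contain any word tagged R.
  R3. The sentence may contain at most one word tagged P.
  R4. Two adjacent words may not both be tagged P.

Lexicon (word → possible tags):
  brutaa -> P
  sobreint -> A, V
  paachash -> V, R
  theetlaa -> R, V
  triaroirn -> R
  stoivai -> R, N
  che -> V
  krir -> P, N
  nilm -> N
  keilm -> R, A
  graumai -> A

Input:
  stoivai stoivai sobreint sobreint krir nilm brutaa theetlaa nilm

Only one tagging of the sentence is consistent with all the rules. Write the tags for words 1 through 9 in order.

Candidates per position — 1:stoivai {R,N}; 2:stoivai {R,N}; 3:sobreint {A,V}; 4:sobreint {A,V}; 5:krir {P,N}; 6:nilm {N}; 7:brutaa {P}; 8:theetlaa {R,V}; 9:nilm {N}.
If word 1 were R, no tagging could satisfy rule 2; so word 1 is N.
If word 2 were R, no tagging could satisfy rule 2; so word 2 is N.
If word 3 were V, no tagging could satisfy rule 1; so word 3 is A.
If word 4 were V, no tagging could satisfy rule 1; so word 4 is A.
If word 5 were P, no tagging could satisfy rule 3; so word 5 is N.
If word 8 were R, no tagging could satisfy rule 2; so word 8 is V.
The only consistent sequence is: N N A A N N P V N.
Verifying each rule — rule 1 ok; rule 2 ok; rule 3 ok; rule 4 ok.

N N A A N N P V N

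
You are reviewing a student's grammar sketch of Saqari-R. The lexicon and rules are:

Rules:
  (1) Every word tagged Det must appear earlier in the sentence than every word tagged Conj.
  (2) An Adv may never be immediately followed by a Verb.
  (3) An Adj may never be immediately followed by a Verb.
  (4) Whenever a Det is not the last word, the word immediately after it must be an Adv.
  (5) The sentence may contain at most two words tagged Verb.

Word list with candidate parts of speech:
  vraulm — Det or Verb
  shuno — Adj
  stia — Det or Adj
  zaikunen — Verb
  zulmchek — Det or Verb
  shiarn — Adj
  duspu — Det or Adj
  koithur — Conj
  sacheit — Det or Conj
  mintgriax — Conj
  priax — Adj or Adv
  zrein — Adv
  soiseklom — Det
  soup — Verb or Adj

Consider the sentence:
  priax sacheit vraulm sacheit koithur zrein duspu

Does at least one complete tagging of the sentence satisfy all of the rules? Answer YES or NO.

YES

Candidates per position — 1:priax {Adj,Adv}; 2:sacheit {Det,Conj}; 3:vraulm {Det,Verb}; 4:sacheit {Det,Conj}; 5:koithur {Conj}; 6:zrein {Adv}; 7:duspu {Det,Adj}.
One satisfying assignment: Adj Conj Verb Conj Conj Adv Adj.
Rule-by-rule: rule 1 satisfied; rule 2 satisfied; rule 3 satisfied; rule 4 satisfied; rule 5 satisfied.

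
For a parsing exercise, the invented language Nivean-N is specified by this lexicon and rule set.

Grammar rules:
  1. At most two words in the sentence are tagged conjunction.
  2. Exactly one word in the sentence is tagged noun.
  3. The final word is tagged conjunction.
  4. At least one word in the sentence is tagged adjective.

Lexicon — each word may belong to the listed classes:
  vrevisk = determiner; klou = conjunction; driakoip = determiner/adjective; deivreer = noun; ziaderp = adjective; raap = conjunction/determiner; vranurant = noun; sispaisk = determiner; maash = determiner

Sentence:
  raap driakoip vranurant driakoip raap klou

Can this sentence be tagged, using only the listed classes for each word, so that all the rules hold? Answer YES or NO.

YES

Candidates per position — 1:raap {conjunction,determiner}; 2:driakoip {determiner,adjective}; 3:vranurant {noun}; 4:driakoip {determiner,adjective}; 5:raap {conjunction,determiner}; 6:klou {conjunction}.
One satisfying assignment: conjunction adjective noun adjective determiner conjunction.
Checking: rule 1 ✓; rule 2 ✓; rule 3 ✓; rule 4 ✓.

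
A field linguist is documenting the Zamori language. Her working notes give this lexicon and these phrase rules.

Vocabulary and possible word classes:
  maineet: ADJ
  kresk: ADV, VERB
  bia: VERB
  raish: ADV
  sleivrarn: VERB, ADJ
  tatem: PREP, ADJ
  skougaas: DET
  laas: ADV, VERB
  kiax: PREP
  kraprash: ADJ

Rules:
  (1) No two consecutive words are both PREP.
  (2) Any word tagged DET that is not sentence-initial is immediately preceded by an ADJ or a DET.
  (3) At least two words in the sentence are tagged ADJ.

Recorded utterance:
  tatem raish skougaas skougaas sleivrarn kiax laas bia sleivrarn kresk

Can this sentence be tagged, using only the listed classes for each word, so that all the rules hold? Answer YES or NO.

Candidates per position — 1:tatem {PREP,ADJ}; 2:raish {ADV}; 3:skougaas {DET}; 4:skougaas {DET}; 5:sleivrarn {VERB,ADJ}; 6:kiax {PREP}; 7:laas {ADV,VERB}; 8:bia {VERB}; 9:sleivrarn {VERB,ADJ}; 10:kresk {ADV,VERB}.
Rule 2 cannot be satisfied by any choice of tags from the lexicon.
So there is no consistent tagging.

NO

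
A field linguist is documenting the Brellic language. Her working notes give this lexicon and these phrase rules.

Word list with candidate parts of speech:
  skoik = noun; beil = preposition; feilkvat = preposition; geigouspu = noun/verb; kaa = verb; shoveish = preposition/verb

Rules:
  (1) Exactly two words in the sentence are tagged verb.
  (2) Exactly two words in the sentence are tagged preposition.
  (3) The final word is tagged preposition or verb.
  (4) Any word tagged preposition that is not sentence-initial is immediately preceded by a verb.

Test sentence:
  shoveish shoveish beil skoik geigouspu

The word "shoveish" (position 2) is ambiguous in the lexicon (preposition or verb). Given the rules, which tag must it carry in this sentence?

Candidates per position — 1:shoveish {preposition,verb}; 2:shoveish {preposition,verb}; 3:beil {preposition}; 4:skoik {noun}; 5:geigouspu {noun,verb}.
Word 2 cannot be preposition — rule 4 would then fail for every completion. It is verb.
Word 5 cannot be noun — rule 3 would then fail for every completion. It is verb.
Word 1 cannot be verb — rule 1 would then fail for every completion. It is preposition.
The unique satisfying tagging is: preposition verb preposition noun verb.
Rule-by-rule: rule 1 holds; rule 2 holds; rule 3 holds; rule 4 holds.

verb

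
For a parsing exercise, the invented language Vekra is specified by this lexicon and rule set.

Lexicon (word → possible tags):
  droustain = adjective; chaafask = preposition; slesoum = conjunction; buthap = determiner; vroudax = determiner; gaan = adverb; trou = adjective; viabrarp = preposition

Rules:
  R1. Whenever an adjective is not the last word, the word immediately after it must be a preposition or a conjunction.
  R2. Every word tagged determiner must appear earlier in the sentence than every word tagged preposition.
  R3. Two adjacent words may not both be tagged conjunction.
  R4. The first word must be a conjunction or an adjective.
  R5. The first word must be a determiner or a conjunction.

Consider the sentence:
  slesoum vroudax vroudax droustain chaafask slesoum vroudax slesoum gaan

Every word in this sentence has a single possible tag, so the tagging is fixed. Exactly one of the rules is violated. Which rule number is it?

2

Fixed tagging: conjunction determiner determiner adjective preposition conjunction determiner conjunction adverb.
Rule check: R1 ok, R2 fails, R3 ok, R4 ok, R5 ok.
Only rule 2 fails.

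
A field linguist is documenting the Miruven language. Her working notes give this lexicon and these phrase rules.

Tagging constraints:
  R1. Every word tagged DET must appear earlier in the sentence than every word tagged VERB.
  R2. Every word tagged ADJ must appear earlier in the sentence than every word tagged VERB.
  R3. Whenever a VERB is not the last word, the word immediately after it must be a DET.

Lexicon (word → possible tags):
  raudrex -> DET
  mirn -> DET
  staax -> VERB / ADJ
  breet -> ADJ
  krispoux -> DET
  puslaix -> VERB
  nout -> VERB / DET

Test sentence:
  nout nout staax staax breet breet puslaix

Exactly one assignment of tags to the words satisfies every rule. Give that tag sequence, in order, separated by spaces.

Candidates per position — 1:nout {VERB,DET}; 2:nout {VERB,DET}; 3:staax {VERB,ADJ}; 4:staax {VERB,ADJ}; 5:breet {ADJ}; 6:breet {ADJ}; 7:puslaix {VERB}.
At position 1, choosing VERB makes rule 2 impossible to satisfy; hence DET.
At position 2, choosing VERB makes rule 2 impossible to satisfy; hence DET.
At position 3, choosing VERB makes rule 2 impossible to satisfy; hence ADJ.
At position 4, choosing VERB makes rule 2 impossible to satisfy; hence ADJ.
The only consistent sequence is: DET DET ADJ ADJ ADJ ADJ VERB.
Check: rule 1 ✓; rule 2 ✓; rule 3 ✓.

DET DET ADJ ADJ ADJ ADJ VERB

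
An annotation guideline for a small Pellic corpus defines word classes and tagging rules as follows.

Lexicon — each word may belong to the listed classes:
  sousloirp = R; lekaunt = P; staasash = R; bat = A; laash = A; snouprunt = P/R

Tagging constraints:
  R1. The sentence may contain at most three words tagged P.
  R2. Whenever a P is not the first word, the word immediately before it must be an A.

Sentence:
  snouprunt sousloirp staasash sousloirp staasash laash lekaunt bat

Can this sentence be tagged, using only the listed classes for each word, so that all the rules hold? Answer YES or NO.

YES

Candidates per position — 1:snouprunt {P,R}; 2:sousloirp {R}; 3:staasash {R}; 4:sousloirp {R}; 5:staasash {R}; 6:laash {A}; 7:lekaunt {P}; 8:bat {A}.
One satisfying assignment: P R R R R A P A.
Rule-by-rule: rule 1 ✓; rule 2 ✓.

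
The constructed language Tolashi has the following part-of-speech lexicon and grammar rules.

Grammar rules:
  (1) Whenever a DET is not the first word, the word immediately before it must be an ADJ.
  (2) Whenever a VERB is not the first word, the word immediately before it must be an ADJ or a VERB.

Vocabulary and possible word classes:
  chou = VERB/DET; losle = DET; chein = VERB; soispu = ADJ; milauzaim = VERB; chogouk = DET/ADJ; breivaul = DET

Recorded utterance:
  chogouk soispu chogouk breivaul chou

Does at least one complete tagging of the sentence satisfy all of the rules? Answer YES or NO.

NO

Candidates per position — 1:chogouk {DET,ADJ}; 2:soispu {ADJ}; 3:chogouk {DET,ADJ}; 4:breivaul {DET}; 5:chou {VERB,DET}.
Every candidate sequence violates at least one rule; no consistent tagging exists.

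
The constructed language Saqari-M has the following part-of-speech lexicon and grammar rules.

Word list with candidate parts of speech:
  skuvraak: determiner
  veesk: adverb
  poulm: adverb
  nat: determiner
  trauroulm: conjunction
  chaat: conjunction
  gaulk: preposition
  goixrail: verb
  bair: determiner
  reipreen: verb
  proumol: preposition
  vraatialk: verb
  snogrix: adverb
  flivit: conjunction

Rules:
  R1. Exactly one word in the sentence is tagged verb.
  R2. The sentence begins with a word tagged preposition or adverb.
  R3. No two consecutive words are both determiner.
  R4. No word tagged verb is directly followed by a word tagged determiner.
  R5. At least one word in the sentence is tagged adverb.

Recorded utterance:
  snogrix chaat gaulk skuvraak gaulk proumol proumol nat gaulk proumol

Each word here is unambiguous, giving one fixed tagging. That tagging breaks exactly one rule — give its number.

1

Fixed tagging: adverb conjunction preposition determiner preposition preposition preposition determiner preposition preposition.
Checking each rule: R1 fails, R2 ok, R3 ok, R4 ok, R5 ok.
Only rule 1 fails.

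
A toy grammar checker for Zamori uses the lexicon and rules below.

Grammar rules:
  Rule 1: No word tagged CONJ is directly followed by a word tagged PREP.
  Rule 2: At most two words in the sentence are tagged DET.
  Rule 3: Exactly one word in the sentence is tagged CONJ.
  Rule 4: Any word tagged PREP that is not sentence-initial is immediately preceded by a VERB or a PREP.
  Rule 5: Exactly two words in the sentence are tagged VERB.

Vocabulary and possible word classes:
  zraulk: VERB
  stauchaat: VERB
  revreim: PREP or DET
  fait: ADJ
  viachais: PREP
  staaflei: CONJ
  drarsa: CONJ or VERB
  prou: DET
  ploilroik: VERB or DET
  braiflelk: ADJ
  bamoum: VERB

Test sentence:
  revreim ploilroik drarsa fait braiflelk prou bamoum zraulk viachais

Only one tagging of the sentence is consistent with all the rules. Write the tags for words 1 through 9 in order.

PREP DET CONJ ADJ ADJ DET VERB VERB PREP

Candidates per position — 1:revreim {PREP,DET}; 2:ploilroik {VERB,DET}; 3:drarsa {CONJ,VERB}; 4:fait {ADJ}; 5:braiflelk {ADJ}; 6:prou {DET}; 7:bamoum {VERB}; 8:zraulk {VERB}; 9:viachais {PREP}.
Position 2: VERB is ruled out by rule 5; that leaves DET.
Position 3: VERB is ruled out by rule 3; that leaves CONJ.
Position 1: DET is ruled out by rule 2; that leaves PREP.
So the tagging must be: PREP DET CONJ ADJ ADJ DET VERB VERB PREP.
Verifying each rule — rule 1 ok; rule 2 ok; rule 3 ok; rule 4 ok; rule 5 ok.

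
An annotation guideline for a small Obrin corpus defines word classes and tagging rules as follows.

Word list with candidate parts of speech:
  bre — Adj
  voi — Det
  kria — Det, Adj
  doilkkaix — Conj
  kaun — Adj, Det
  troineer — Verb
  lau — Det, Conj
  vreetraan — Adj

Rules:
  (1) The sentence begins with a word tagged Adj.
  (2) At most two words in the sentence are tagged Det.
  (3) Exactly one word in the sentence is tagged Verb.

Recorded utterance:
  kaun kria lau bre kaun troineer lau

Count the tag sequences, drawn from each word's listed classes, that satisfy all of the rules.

Candidates per position — 1:kaun {Adj,Det}; 2:kria {Det,Adj}; 3:lau {Det,Conj}; 4:bre {Adj}; 5:kaun {Adj,Det}; 6:troineer {Verb}; 7:lau {Det,Conj}.
There are 32 candidate sequences in total.
Checking each against the rules leaves 11 sequences.
Count = 11.

11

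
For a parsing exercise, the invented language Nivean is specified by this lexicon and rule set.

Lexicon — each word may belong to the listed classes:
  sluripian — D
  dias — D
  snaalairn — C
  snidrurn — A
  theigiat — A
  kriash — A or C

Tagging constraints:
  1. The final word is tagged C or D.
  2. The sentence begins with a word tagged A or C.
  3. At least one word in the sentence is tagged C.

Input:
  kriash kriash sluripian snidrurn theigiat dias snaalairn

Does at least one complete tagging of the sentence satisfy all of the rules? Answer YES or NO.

YES

Candidates per position — 1:kriash {A,C}; 2:kriash {A,C}; 3:sluripian {D}; 4:snidrurn {A}; 5:theigiat {A}; 6:dias {D}; 7:snaalairn {C}.
One satisfying assignment: A C D A A D C.
Verifying each rule — rule 1 satisfied; rule 2 satisfied; rule 3 satisfied.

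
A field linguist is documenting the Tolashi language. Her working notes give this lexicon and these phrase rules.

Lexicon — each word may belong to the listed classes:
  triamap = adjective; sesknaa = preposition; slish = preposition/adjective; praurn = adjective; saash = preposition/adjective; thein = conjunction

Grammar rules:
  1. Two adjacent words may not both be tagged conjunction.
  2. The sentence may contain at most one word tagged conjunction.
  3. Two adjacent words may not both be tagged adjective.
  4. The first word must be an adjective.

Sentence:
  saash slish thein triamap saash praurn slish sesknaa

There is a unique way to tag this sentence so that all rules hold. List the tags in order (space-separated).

Candidates per position — 1:saash {preposition,adjective}; 2:slish {preposition,adjective}; 3:thein {conjunction}; 4:triamap {adjective}; 5:saash {preposition,adjective}; 6:praurn {adjective}; 7:slish {preposition,adjective}; 8:sesknaa {preposition}.
Position 1: tagging it preposition would leave rule 4 unsatisfiable, so it must be adjective.
Position 2: tagging it adjective would leave rule 3 unsatisfiable, so it must be preposition.
Position 5: tagging it adjective would leave rule 3 unsatisfiable, so it must be preposition.
Position 7: tagging it adjective would leave rule 3 unsatisfiable, so it must be preposition.
The only consistent sequence is: adjective preposition conjunction adjective preposition adjective preposition preposition.
Rule-by-rule: rule 1 holds; rule 2 holds; rule 3 holds; rule 4 holds.

adjective preposition conjunction adjective preposition adjective preposition preposition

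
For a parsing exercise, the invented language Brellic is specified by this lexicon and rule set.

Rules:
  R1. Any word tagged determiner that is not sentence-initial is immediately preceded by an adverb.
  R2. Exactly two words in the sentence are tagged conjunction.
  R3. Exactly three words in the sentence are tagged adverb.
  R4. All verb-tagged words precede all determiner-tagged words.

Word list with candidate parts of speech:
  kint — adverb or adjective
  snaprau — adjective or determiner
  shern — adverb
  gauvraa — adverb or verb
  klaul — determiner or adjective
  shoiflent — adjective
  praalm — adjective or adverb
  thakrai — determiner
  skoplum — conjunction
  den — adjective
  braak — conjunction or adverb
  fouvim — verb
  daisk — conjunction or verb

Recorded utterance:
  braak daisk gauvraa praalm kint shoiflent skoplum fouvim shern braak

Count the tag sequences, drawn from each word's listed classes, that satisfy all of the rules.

Candidates per position — 1:braak {conjunction,adverb}; 2:daisk {conjunction,verb}; 3:gauvraa {adverb,verb}; 4:praalm {adjective,adverb}; 5:kint {adverb,adjective}; 6:shoiflent {adjective}; 7:skoplum {conjunction}; 8:fouvim {verb}; 9:shern {adverb}; 10:braak {conjunction,adverb}.
There are 64 candidate sequences in total.
Checking each against the rules leaves 7 sequences.
Count = 7.

7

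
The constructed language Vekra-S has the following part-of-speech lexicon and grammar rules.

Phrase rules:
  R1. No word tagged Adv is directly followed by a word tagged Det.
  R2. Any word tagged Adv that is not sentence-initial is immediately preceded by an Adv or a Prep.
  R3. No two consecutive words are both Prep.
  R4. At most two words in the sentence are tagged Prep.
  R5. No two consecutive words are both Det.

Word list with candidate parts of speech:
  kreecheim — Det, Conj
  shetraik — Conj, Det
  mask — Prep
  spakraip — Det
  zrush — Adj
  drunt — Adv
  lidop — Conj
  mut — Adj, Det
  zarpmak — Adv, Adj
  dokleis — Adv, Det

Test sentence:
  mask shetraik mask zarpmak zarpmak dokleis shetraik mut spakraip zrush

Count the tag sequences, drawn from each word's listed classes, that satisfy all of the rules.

Candidates per position — 1:mask {Prep}; 2:shetraik {Conj,Det}; 3:mask {Prep}; 4:zarpmak {Adv,Adj}; 5:zarpmak {Adv,Adj}; 6:dokleis {Adv,Det}; 7:shetraik {Conj,Det}; 8:mut {Adj,Det}; 9:spakraip {Det}; 10:zrush {Adj}.
There are 64 candidate sequences in total.
Checking each against the rules leaves 6 sequences.
Count = 6.

6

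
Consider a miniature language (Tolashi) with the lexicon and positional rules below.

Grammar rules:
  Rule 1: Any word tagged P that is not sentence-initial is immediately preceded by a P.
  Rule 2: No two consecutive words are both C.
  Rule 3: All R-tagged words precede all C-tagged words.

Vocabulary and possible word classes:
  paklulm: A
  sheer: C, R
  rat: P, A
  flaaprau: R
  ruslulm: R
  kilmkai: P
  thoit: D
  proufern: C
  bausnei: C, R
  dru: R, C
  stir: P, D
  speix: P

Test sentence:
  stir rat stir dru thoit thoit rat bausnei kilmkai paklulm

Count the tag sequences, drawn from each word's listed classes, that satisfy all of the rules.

0

Candidates per position — 1:stir {P,D}; 2:rat {P,A}; 3:stir {P,D}; 4:dru {R,C}; 5:thoit {D}; 6:thoit {D}; 7:rat {P,A}; 8:bausnei {C,R}; 9:kilmkai {P}; 10:paklulm {A}.
There are 64 candidate sequences in total.
Rule 1 cannot be satisfied by any choice of tags from the lexicon.
So there is no consistent tagging.
Count = 0.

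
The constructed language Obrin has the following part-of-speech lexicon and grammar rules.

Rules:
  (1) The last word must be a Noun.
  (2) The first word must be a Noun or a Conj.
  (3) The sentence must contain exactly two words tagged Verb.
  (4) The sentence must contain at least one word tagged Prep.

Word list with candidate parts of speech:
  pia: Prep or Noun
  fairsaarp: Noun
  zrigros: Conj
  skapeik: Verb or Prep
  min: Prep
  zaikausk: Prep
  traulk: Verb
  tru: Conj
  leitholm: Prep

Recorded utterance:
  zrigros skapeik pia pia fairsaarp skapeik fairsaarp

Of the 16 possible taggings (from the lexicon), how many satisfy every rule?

Candidates per position — 1:zrigros {Conj}; 2:skapeik {Verb,Prep}; 3:pia {Prep,Noun}; 4:pia {Prep,Noun}; 5:fairsaarp {Noun}; 6:skapeik {Verb,Prep}; 7:fairsaarp {Noun}.
There are 16 candidate sequences in total.
The sequences that satisfy every rule: Conj Verb Prep Prep Noun Verb Noun; Conj Verb Prep Noun Noun Verb Noun; Conj Verb Noun Prep Noun Verb Noun.
Count = 3.

3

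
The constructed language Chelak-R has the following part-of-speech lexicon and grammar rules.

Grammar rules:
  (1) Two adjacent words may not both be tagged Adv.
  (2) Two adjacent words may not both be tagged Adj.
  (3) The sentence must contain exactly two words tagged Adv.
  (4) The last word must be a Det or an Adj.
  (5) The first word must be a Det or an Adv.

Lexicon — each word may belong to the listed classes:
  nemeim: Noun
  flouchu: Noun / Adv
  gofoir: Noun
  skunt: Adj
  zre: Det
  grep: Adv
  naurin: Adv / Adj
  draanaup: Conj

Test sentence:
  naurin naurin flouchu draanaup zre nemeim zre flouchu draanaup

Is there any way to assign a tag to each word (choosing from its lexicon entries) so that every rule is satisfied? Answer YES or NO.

NO

Candidates per position — 1:naurin {Adv,Adj}; 2:naurin {Adv,Adj}; 3:flouchu {Noun,Adv}; 4:draanaup {Conj}; 5:zre {Det}; 6:nemeim {Noun}; 7:zre {Det}; 8:flouchu {Noun,Adv}; 9:draanaup {Conj}.
Rule 4 cannot be satisfied by any choice of tags from the lexicon.
So there is no consistent tagging.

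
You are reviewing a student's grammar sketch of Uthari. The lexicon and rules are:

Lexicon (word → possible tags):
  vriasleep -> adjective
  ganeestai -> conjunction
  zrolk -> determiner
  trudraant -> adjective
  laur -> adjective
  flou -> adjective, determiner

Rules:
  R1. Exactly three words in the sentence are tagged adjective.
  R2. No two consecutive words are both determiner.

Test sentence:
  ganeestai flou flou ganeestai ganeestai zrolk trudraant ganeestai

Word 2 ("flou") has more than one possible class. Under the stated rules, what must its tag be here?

Candidates per position — 1:ganeestai {conjunction}; 2:flou {adjective,determiner}; 3:flou {adjective,determiner}; 4:ganeestai {conjunction}; 5:ganeestai {conjunction}; 6:zrolk {determiner}; 7:trudraant {adjective}; 8:ganeestai {conjunction}.
Position 2: determiner is ruled out by rule 1; that leaves adjective.
Position 3: determiner is ruled out by rule 1; that leaves adjective.
So the tagging must be: conjunction adjective adjective conjunction conjunction determiner adjective conjunction.
Rule-by-rule: rule 1 ok; rule 2 ok.

adjective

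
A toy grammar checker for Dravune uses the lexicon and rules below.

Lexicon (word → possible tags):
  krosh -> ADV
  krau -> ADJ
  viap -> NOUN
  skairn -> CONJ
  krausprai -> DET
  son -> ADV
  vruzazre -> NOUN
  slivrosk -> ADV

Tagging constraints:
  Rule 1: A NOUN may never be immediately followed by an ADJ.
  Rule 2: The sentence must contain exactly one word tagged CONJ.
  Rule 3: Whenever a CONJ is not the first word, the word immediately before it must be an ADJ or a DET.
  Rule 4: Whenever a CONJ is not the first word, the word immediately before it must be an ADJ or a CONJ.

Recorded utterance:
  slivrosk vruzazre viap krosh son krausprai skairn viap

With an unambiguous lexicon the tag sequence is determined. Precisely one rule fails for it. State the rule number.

4

Fixed tagging: ADV NOUN NOUN ADV ADV DET CONJ NOUN.
Applying the rules: R1 pass, R2 pass, R3 pass, R4 fail.
Only rule 4 fails.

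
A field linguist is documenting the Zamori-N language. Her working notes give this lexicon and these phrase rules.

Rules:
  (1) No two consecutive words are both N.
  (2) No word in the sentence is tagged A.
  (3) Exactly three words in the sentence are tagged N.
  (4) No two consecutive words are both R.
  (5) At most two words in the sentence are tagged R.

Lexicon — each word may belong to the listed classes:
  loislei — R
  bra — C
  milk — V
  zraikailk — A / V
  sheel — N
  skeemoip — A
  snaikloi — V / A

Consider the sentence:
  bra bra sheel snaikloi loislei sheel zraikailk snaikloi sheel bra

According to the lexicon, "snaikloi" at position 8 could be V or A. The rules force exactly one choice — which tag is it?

Candidates per position — 1:bra {C}; 2:bra {C}; 3:sheel {N}; 4:snaikloi {V,A}; 5:loislei {R}; 6:sheel {N}; 7:zraikailk {A,V}; 8:snaikloi {V,A}; 9:sheel {N}; 10:bra {C}.
At position 4, choosing A makes rule 2 impossible to satisfy; hence V.
At position 7, choosing A makes rule 2 impossible to satisfy; hence V.
At position 8, choosing A makes rule 2 impossible to satisfy; hence V.
That leaves exactly one tagging: C C N V R N V V N C.
Rule-by-rule: rule 1 holds; rule 2 holds; rule 3 holds; rule 4 holds; rule 5 holds.

V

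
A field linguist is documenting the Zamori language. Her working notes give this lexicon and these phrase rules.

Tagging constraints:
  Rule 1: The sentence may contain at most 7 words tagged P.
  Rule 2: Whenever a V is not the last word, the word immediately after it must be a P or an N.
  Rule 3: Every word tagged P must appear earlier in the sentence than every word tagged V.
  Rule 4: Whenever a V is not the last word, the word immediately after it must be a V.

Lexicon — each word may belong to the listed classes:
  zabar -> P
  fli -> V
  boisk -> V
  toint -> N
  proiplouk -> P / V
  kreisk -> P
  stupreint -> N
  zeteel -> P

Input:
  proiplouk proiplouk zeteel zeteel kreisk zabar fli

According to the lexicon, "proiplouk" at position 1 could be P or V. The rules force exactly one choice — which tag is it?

P

Candidates per position — 1:proiplouk {P,V}; 2:proiplouk {P,V}; 3:zeteel {P}; 4:zeteel {P}; 5:kreisk {P}; 6:zabar {P}; 7:fli {V}.
If word 1 were V, no tagging could satisfy rule 3; so word 1 is P.
If word 2 were V, no tagging could satisfy rule 3; so word 2 is P.
So the tagging must be: P P P P P P V.
Verifying each rule — rule 1 ok; rule 2 ok; rule 3 ok; rule 4 ok.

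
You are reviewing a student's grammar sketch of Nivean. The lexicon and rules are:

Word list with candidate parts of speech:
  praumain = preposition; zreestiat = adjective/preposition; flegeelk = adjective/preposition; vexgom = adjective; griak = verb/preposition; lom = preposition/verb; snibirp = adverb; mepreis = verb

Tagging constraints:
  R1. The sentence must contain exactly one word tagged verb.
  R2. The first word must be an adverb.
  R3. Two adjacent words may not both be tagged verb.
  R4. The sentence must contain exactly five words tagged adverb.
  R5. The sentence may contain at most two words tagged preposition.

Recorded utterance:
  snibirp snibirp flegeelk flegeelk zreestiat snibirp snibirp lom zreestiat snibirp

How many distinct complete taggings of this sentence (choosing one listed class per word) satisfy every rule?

11

Candidates per position — 1:snibirp {adverb}; 2:snibirp {adverb}; 3:flegeelk {adjective,preposition}; 4:flegeelk {adjective,preposition}; 5:zreestiat {adjective,preposition}; 6:snibirp {adverb}; 7:snibirp {adverb}; 8:lom {preposition,verb}; 9:zreestiat {adjective,preposition}; 10:snibirp {adverb}.
There are 32 candidate sequences in total.
Checking each against the rules leaves 11 sequences.
Count = 11.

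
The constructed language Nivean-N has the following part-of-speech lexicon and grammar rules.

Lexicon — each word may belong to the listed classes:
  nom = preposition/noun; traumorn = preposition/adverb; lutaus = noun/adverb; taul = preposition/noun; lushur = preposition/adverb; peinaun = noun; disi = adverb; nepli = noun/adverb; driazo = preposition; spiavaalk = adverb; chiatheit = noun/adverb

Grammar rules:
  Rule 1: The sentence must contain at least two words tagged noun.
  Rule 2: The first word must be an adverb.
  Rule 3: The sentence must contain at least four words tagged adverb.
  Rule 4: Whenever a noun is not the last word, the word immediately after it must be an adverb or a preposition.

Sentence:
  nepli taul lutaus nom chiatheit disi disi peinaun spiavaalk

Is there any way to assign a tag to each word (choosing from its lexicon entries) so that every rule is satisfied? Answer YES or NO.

YES

Candidates per position — 1:nepli {noun,adverb}; 2:taul {preposition,noun}; 3:lutaus {noun,adverb}; 4:nom {preposition,noun}; 5:chiatheit {noun,adverb}; 6:disi {adverb}; 7:disi {adverb}; 8:peinaun {noun}; 9:spiavaalk {adverb}.
One satisfying assignment: adverb preposition noun preposition noun adverb adverb noun adverb.
Checking: rule 1 satisfied; rule 2 satisfied; rule 3 satisfied; rule 4 satisfied.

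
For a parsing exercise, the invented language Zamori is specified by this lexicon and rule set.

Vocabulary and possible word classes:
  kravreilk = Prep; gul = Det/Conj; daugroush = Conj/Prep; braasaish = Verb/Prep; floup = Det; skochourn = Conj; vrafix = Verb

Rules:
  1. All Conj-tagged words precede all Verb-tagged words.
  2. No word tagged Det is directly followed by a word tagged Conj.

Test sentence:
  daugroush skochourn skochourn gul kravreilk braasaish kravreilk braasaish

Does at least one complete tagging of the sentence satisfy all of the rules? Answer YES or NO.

YES

Candidates per position — 1:daugroush {Conj,Prep}; 2:skochourn {Conj}; 3:skochourn {Conj}; 4:gul {Det,Conj}; 5:kravreilk {Prep}; 6:braasaish {Verb,Prep}; 7:kravreilk {Prep}; 8:braasaish {Verb,Prep}.
One satisfying assignment: Prep Conj Conj Conj Prep Prep Prep Prep.
Checking: rule 1 ok; rule 2 ok.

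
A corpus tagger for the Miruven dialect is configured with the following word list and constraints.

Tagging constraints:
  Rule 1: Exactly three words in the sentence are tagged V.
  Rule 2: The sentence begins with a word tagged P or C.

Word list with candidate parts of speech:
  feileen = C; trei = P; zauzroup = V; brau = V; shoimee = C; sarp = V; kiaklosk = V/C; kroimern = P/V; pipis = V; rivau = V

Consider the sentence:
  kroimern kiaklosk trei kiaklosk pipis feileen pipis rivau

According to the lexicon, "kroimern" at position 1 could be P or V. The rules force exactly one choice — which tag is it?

P

Candidates per position — 1:kroimern {P,V}; 2:kiaklosk {V,C}; 3:trei {P}; 4:kiaklosk {V,C}; 5:pipis {V}; 6:feileen {C}; 7:pipis {V}; 8:rivau {V}.
Word 1 cannot be V — rule 1 would then fail for every completion. It is P.
Word 2 cannot be V — rule 1 would then fail for every completion. It is C.
Word 4 cannot be V — rule 1 would then fail for every completion. It is C.
The only consistent sequence is: P C P C V C V V.
Checking: rule 1 ok; rule 2 ok.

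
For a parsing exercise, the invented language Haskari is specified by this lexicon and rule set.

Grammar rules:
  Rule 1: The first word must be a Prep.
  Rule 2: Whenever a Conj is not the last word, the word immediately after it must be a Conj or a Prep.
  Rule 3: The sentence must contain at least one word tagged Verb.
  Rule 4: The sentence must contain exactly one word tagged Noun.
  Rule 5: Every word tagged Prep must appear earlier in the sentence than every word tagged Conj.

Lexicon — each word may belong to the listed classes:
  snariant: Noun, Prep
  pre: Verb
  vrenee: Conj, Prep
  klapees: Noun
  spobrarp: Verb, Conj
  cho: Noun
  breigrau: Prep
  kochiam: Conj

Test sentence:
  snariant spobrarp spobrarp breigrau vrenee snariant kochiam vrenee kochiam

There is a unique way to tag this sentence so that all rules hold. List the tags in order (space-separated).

Prep Verb Verb Prep Prep Noun Conj Conj Conj

Candidates per position — 1:snariant {Noun,Prep}; 2:spobrarp {Verb,Conj}; 3:spobrarp {Verb,Conj}; 4:breigrau {Prep}; 5:vrenee {Conj,Prep}; 6:snariant {Noun,Prep}; 7:kochiam {Conj}; 8:vrenee {Conj,Prep}; 9:kochiam {Conj}.
At position 1, choosing Noun makes rule 1 impossible to satisfy; hence Prep.
At position 2, choosing Conj makes rule 5 impossible to satisfy; hence Verb.
At position 3, choosing Conj makes rule 5 impossible to satisfy; hence Verb.
At position 6, choosing Prep makes rule 4 impossible to satisfy; hence Noun.
At position 8, choosing Prep makes rule 5 impossible to satisfy; hence Conj.
At position 5, choosing Conj makes rule 2 impossible to satisfy; hence Prep.
The unique satisfying tagging is: Prep Verb Verb Prep Prep Noun Conj Conj Conj.
Checking: rule 1 holds; rule 2 holds; rule 3 holds; rule 4 holds; rule 5 holds.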